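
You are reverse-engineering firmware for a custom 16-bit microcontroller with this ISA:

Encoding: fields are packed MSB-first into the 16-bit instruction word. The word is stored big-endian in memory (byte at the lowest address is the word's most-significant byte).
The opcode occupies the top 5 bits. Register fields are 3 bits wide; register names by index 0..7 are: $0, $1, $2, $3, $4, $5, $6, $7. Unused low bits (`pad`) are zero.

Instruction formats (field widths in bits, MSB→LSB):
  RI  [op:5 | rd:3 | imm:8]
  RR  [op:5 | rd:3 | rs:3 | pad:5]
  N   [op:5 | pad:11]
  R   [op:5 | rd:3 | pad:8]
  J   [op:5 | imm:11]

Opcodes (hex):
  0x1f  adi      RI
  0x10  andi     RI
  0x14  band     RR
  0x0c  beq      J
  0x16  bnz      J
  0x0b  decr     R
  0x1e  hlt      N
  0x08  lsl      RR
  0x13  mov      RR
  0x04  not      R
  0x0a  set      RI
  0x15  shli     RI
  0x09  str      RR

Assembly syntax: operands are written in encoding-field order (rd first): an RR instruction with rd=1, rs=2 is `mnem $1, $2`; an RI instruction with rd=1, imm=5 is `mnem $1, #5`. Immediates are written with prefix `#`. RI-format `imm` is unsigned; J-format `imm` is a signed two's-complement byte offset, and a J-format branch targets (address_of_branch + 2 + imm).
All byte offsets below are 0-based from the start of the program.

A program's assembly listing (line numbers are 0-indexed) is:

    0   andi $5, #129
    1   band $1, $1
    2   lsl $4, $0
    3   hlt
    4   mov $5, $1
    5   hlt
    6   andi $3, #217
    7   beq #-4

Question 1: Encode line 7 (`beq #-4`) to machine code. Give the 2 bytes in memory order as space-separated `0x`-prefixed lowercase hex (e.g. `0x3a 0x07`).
0x67 0xfc

7. beq fields op=0xc:5|imm=-4:11 → word 67fch → 67 fc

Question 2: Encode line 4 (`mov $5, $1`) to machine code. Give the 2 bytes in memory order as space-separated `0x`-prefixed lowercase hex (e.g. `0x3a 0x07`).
0x9d 0x20

line 4 (mov): pack op=0x13:5|rd=5:3|rs=1:3|pad=0:5 = 0x9d20; big→ 9d 20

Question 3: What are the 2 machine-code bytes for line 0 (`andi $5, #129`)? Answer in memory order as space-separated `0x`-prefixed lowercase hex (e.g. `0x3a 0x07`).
line 0 (andi): pack op=0x10:5|rd=5:3|imm=129:8 = 0x8581; big→ 85 81

0x85 0x81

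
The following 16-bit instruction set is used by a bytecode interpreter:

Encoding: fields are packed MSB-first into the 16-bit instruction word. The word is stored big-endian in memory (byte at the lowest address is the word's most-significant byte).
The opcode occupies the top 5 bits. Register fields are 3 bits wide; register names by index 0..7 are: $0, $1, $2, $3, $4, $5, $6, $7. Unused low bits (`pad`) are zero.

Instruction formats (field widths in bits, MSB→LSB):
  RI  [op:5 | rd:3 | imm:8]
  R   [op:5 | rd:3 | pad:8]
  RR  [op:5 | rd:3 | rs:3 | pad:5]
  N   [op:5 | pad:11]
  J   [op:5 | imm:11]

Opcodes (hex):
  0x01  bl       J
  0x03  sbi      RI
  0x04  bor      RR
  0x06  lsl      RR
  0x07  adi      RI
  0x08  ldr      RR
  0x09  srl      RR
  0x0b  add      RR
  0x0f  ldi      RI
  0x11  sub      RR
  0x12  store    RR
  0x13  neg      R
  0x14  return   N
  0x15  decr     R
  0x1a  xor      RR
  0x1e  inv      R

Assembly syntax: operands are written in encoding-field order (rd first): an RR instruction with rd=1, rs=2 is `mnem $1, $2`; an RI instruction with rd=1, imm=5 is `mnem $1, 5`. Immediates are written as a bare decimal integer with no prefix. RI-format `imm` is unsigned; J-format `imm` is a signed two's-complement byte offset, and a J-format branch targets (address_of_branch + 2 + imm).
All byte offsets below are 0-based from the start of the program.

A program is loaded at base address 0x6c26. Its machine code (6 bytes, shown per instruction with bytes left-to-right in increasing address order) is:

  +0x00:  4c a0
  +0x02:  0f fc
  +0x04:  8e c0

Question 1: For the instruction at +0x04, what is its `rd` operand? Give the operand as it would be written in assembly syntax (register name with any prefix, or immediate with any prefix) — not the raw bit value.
@+04  big-endian(8e c0) = 0x8ec0
  op=0x8ec0>>11=0x11 ⇒ sub (RR)
  [10:8] rd=6 = $6
  [7:5] rs=6 = $6

$6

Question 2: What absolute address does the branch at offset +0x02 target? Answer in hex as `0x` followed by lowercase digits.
[02] 0f fc → 0x0ffc
  op=0x0ffc>>11=0x1 ⇒ bl (J)
  imm@[10:0]=0x7fc (s11→-4) ⇒ -4
  target = base 0x6c26 + off 0x02 + 2 + imm -4 = 0x6c26

0x6c26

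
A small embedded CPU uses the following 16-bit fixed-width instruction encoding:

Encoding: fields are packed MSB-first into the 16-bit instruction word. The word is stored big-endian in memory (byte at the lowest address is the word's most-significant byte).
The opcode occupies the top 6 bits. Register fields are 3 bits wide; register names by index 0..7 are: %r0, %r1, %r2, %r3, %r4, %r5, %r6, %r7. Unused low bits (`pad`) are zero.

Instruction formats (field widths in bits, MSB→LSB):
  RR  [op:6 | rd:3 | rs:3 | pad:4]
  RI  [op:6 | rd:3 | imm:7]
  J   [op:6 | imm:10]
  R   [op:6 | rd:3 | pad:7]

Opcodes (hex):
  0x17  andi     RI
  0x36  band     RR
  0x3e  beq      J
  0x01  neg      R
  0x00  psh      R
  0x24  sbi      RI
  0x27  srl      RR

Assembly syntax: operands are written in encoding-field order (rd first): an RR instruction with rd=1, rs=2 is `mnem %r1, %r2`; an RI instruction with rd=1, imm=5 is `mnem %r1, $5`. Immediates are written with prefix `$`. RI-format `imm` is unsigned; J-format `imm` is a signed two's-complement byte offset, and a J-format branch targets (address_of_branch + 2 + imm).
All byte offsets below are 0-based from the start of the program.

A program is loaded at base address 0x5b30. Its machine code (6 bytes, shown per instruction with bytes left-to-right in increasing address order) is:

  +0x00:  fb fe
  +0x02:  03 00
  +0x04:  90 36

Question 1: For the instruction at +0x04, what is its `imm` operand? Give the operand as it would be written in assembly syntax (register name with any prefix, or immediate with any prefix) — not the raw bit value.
$54

off 0x04: read 90 36 as big → 0x9036
  opcode bits[15:10]=0x24: sbi/RI
  rd@[9:7]=0x0 ⇒ %r0
  imm@[6:0]=0x36 ⇒ $54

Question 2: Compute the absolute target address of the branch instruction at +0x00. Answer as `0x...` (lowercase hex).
@+00  big-endian(fb fe) = 0xfbfe
  opcode bits[15:10]=0x3e: beq/J
  [9:0] imm=1022 (s10→-2) = $-2
  target = base 0x5b30 + off 0x00 + 2 + imm -2 = 0x5b30

0x5b30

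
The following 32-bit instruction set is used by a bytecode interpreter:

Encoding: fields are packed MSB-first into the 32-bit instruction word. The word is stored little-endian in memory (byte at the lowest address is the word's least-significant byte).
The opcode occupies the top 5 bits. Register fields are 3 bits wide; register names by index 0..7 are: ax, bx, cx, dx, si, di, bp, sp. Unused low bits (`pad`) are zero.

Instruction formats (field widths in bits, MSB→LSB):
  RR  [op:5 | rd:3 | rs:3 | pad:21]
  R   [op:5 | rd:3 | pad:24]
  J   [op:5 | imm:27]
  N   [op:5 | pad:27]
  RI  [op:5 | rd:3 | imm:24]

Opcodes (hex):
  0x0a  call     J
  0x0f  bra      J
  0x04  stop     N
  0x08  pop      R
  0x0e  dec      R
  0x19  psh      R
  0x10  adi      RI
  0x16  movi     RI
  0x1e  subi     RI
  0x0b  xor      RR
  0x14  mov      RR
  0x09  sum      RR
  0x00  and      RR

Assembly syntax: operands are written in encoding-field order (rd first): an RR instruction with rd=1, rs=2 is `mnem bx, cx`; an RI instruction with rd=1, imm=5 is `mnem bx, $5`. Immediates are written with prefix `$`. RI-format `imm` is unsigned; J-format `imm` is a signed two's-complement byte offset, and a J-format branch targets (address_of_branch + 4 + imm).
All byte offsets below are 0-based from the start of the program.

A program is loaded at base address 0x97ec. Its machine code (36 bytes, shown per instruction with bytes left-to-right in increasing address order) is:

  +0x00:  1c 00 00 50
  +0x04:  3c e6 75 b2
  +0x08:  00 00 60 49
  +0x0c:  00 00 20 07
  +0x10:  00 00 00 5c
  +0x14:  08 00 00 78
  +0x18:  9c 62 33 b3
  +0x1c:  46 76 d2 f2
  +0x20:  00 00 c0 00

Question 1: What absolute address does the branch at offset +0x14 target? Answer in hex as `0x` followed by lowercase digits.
@+14  little-endian(08 00 00 78) = 0x78000008
  op=0x78000008>>27=0xf ⇒ bra (J)
  imm: (w>>0)&0x7ffffff=0x8 → $8
  target = base 0x97ec + off 0x14 + 4 + imm 8 = 0x980c

0x980c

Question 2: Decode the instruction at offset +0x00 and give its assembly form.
+0x00: 1c 00 00 50 ⇒ word 0x5000001c (little)
  opcode bits[31:27]=0xa: call/J
  imm@[26:0]=0x1c ⇒ $28

call $28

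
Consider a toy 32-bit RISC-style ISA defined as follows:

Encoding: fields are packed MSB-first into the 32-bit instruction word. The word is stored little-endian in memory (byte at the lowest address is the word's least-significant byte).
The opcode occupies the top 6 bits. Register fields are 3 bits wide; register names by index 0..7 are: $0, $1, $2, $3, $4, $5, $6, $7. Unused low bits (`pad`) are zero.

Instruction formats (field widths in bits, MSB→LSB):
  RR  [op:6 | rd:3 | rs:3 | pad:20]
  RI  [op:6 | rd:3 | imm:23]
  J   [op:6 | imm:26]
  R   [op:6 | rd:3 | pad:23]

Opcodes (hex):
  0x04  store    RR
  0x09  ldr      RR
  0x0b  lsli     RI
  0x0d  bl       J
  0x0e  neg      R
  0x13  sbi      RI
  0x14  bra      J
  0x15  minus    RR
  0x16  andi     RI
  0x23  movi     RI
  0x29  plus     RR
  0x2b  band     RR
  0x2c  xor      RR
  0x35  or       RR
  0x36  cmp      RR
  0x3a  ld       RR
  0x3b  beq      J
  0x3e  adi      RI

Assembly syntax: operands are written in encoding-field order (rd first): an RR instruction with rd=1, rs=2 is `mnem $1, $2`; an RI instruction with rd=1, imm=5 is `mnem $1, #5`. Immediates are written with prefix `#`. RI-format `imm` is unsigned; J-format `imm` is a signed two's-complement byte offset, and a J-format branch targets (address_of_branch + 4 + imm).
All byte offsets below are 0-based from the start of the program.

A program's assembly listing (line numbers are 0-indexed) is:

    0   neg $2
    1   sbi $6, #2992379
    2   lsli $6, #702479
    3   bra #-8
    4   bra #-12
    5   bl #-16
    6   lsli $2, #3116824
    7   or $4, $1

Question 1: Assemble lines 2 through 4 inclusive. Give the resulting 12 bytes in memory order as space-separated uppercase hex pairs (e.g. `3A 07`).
0F B8 0A 2F F8 FF FF 53 F4 FF FF 53

line 2 (lsli): pack op=0xb:6|rd=6:3|imm=702479:23 = 0x2f0ab80f; little→ 0f b8 0a 2f
line 3 (bra): pack op=0x14:6|imm=-8:26 = 0x53fffff8; little→ f8 ff ff 53
line 4 (bra): pack op=0x14:6|imm=-12:26 = 0x53fffff4; little→ f4 ff ff 53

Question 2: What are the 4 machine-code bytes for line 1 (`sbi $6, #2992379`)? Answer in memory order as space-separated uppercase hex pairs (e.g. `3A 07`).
L1: sbi op=0x13:6|rd=6:3|imm=2992379:23 ⇒ 0x4f2da8fb ⇒ little fb a8 2d 4f

FB A8 2D 4F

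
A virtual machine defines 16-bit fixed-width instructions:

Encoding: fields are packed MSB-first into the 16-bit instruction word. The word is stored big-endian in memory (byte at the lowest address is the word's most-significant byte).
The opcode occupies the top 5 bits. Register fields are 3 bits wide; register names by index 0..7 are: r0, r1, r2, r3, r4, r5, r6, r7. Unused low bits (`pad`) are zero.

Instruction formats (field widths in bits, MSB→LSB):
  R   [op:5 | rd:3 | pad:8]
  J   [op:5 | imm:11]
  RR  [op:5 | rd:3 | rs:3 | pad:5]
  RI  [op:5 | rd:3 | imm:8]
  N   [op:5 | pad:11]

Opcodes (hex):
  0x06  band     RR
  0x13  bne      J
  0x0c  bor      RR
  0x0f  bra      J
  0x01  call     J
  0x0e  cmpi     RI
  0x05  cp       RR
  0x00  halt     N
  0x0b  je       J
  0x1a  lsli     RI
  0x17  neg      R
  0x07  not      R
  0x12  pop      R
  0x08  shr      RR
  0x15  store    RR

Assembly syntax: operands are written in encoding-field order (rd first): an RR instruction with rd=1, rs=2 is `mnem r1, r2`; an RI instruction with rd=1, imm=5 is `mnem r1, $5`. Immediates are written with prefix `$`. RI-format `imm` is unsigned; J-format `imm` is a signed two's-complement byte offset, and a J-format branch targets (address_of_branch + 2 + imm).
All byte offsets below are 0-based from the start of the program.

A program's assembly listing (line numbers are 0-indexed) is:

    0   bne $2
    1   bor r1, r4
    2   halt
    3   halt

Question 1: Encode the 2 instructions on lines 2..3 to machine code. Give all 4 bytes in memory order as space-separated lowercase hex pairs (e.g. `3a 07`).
line 2 (halt): pack op=0x0:5|pad=0:11 = 0x0000; big→ 00 00
line 3 (halt): pack op=0x0:5|pad=0:11 = 0x0000; big→ 00 00

00 00 00 00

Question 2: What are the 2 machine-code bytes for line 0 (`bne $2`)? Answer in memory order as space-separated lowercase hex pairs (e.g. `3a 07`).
line 0 (bne): pack op=0x13:5|imm=2:11 = 0x9802; big→ 98 02

98 02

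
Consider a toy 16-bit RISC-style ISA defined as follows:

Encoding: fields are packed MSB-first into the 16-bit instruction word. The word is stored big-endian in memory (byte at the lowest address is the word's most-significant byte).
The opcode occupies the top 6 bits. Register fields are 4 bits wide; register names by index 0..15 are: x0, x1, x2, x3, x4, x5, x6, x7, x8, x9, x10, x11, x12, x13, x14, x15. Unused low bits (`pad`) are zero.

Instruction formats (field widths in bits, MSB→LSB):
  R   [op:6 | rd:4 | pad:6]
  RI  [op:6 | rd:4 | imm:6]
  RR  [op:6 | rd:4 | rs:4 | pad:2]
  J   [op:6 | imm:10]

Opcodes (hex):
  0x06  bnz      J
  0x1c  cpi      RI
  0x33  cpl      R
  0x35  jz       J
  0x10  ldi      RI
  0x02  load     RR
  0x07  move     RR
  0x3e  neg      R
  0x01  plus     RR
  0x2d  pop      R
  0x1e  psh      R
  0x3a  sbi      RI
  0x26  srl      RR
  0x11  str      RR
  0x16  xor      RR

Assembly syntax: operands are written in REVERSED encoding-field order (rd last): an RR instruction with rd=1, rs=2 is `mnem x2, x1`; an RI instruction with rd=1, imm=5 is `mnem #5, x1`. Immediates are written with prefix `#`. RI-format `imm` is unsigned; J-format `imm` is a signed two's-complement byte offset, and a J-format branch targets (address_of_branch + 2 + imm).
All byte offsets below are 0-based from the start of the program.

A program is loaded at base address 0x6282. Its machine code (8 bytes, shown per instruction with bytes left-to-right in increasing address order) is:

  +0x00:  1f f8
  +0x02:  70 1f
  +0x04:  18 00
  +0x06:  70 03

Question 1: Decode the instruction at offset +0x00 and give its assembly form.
[00] 1f f8 → 0x1ff8
  op=0x1ff8>>10=0x7 ⇒ move (RR)
  [9:6] rd=15 = x15
  [5:2] rs=14 = x14

move x14, x15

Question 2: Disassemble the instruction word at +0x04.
+0x04: 18 00 ⇒ word 0x1800 (big)
  opcode bits[15:10]=0x6: bnz/J
  imm: (w>>0)&0x3ff=0x0 → #0

bnz #0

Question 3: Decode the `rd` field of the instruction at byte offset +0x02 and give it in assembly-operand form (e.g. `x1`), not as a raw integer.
off 0x02: read 70 1f as big → 0x701f
  opcode bits[15:10]=0x1c: cpi/RI
  [9:6] rd=0 = x0
  [5:0] imm=31 = #31

x0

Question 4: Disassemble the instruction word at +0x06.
cpi #3, x0

off 0x06: read 70 03 as big → 0x7003
  top 6b → 0x1c → cpi [RI]
  rd: (w>>6)&0xf=0x0 → x0
  imm: (w>>0)&0x3f=0x3 → #3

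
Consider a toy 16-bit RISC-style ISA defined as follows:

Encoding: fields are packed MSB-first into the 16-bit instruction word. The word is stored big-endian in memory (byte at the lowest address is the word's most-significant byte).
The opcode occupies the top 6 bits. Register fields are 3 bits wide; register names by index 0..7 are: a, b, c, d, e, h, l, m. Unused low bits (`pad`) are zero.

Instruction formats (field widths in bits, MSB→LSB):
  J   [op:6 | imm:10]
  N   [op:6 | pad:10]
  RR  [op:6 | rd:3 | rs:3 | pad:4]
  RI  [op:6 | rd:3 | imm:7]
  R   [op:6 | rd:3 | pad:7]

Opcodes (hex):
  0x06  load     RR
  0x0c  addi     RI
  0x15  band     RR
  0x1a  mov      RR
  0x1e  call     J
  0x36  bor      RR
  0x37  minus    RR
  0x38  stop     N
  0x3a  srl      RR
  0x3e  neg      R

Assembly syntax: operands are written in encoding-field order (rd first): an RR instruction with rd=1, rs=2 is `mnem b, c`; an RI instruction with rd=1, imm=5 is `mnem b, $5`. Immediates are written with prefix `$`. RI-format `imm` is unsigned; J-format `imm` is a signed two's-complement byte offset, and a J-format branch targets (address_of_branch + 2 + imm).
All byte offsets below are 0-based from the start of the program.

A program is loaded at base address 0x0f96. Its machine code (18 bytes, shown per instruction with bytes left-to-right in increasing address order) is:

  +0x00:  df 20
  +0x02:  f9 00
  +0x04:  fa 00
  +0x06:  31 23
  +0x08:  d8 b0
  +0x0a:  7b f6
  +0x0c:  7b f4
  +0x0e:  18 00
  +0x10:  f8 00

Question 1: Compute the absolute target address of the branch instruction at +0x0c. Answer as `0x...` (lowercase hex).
[0c] 7b f4 → 0x7bf4
  op=0x7bf4>>10=0x1e ⇒ call (J)
  imm@[9:0]=0x3f4 (s10→-12) ⇒ $-12
  target = base 0x0f96 + off 0x0c + 2 + imm -12 = 0x0f98

0x0f98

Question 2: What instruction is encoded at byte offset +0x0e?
load a, a

off 0x0e: read 18 00 as big → 0x1800
  op=0x1800>>10=0x6 ⇒ load (RR)
  rd@[9:7]=0x0 ⇒ a
  rs@[6:4]=0x0 ⇒ a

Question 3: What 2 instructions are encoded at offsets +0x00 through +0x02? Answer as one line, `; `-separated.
@+00  big-endian(df 20) = 0xdf20
  op=0xdf20>>10=0x37 ⇒ minus (RR)
  [9:7] rd=6 = l
  [6:4] rs=2 = c
@+02  big-endian(f9 00) = 0xf900
  op=0xf900>>10=0x3e ⇒ neg (R)
  [9:7] rd=2 = c

minus l, c; neg c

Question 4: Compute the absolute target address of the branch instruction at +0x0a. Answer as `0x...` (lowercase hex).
+0x0a: 7b f6 ⇒ word 0x7bf6 (big)
  top 6b → 0x1e → call [J]
  [9:0] imm=1014 (s10→-10) = $-10
  target = base 0x0f96 + off 0x0a + 2 + imm -10 = 0x0f98

0x0f98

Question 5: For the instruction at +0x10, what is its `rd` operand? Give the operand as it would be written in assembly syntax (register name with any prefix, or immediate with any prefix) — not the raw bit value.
a

off 0x10: read f8 00 as big → 0xf800
  opcode bits[15:10]=0x3e: neg/R
  [9:7] rd=0 = a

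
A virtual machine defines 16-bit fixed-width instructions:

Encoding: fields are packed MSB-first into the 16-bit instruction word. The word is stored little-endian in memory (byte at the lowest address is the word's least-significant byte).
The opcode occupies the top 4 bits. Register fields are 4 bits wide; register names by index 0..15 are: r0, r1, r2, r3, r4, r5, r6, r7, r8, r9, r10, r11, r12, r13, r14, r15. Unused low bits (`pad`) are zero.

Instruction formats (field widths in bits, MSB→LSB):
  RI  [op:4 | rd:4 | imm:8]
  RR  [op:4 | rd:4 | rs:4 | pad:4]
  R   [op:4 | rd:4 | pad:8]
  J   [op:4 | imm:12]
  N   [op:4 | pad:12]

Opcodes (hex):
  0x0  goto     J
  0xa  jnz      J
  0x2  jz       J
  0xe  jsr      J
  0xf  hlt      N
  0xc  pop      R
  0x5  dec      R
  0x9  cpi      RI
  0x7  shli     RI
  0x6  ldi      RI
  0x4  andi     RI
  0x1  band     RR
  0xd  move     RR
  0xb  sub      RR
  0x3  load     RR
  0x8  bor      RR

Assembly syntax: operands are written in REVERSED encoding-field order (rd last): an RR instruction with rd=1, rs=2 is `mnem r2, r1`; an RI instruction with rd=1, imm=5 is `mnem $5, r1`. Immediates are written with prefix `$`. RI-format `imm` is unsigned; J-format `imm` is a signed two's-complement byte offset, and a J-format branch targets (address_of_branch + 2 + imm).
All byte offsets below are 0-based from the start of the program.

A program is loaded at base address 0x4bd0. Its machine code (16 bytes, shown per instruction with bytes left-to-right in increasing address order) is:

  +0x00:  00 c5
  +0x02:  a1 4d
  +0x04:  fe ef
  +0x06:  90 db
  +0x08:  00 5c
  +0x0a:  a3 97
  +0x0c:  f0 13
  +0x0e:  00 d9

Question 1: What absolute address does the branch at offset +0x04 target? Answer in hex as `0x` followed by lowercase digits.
+0x04: fe ef ⇒ word 0xeffe (little)
  opcode bits[15:12]=0xe: jsr/J
  [11:0] imm=4094 (s12→-2) = $-2
  target = base 0x4bd0 + off 0x04 + 2 + imm -2 = 0x4bd4

0x4bd4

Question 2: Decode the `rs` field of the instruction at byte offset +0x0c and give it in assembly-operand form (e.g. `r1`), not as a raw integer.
off 0x0c: read f0 13 as little → 0x13f0
  opcode bits[15:12]=0x1: band/RR
  rd@[11:8]=0x3 ⇒ r3
  rs@[7:4]=0xf ⇒ r15

r15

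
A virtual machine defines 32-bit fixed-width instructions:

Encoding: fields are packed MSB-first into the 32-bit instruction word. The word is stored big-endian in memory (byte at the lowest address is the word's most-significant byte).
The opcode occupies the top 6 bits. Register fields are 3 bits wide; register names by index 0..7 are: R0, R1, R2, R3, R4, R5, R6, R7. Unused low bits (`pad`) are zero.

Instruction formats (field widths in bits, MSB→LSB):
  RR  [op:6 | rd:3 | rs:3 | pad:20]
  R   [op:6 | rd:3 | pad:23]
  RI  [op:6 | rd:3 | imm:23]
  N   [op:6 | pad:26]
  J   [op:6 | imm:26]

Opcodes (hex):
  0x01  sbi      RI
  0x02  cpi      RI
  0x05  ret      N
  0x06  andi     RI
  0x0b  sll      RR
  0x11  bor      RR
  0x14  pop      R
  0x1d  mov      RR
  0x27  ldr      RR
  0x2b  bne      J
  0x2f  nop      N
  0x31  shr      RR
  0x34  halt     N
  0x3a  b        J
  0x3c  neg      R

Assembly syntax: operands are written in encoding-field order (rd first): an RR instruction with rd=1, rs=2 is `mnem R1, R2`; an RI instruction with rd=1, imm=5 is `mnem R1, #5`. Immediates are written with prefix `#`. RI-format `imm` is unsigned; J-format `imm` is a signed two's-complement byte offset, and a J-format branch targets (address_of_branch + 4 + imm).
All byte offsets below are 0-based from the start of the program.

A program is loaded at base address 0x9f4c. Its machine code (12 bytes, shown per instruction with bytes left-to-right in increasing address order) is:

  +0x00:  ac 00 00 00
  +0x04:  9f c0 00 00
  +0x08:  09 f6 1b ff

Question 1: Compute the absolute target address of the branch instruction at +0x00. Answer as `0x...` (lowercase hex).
off 0x00: read ac 00 00 00 as big → 0xac000000
  top 6b → 0x2b → bne [J]
  imm@[25:0]=0x0 ⇒ #0
  target = base 0x9f4c + off 0x00 + 4 + imm 0 = 0x9f50

0x9f50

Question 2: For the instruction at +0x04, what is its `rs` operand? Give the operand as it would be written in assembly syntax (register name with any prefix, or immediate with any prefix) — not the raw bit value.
R4

[04] 9f c0 00 00 → 0x9fc00000
  opcode bits[31:26]=0x27: ldr/RR
  rd@[25:23]=0x7 ⇒ R7
  rs@[22:20]=0x4 ⇒ R4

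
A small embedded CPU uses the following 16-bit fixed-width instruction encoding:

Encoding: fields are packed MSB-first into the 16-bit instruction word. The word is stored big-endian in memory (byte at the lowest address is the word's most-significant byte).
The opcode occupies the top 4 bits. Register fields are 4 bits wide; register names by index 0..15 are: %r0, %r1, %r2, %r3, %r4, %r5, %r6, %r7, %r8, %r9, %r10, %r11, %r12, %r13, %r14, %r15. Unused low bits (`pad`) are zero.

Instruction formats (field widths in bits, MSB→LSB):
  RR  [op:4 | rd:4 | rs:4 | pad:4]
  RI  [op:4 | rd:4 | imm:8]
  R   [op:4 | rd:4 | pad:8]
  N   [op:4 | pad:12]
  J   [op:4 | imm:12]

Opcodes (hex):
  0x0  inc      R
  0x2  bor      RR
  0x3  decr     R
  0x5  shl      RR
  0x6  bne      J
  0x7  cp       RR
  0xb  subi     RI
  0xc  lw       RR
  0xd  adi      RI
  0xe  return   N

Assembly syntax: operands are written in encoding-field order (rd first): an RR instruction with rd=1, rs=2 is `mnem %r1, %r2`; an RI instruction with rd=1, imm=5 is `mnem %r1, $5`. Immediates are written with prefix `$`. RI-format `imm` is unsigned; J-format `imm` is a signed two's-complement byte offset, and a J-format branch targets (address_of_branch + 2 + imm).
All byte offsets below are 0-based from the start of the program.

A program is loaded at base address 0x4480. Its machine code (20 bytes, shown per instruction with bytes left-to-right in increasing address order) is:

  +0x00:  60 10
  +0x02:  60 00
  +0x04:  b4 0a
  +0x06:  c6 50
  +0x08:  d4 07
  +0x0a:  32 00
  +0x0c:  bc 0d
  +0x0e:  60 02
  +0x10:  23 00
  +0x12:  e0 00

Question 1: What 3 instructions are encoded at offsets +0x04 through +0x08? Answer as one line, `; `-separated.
subi %r4, $10; lw %r6, %r5; adi %r4, $7

+0x04: b4 0a ⇒ word 0xb40a (big)
  op=0xb40a>>12=0xb ⇒ subi (RI)
  rd: (w>>8)&0xf=0x4 → %r4
  imm: (w>>0)&0xff=0xa → $10
+0x06: c6 50 ⇒ word 0xc650 (big)
  op=0xc650>>12=0xc ⇒ lw (RR)
  rd: (w>>8)&0xf=0x6 → %r6
  rs: (w>>4)&0xf=0x5 → %r5
+0x08: d4 07 ⇒ word 0xd407 (big)
  op=0xd407>>12=0xd ⇒ adi (RI)
  rd: (w>>8)&0xf=0x4 → %r4
  imm: (w>>0)&0xff=0x7 → $7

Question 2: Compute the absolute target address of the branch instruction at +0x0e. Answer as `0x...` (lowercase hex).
+0x0e: 60 02 ⇒ word 0x6002 (big)
  top 4b → 0x6 → bne [J]
  [11:0] imm=2 = $2
  target = base 0x4480 + off 0x0e + 2 + imm 2 = 0x4492

0x4492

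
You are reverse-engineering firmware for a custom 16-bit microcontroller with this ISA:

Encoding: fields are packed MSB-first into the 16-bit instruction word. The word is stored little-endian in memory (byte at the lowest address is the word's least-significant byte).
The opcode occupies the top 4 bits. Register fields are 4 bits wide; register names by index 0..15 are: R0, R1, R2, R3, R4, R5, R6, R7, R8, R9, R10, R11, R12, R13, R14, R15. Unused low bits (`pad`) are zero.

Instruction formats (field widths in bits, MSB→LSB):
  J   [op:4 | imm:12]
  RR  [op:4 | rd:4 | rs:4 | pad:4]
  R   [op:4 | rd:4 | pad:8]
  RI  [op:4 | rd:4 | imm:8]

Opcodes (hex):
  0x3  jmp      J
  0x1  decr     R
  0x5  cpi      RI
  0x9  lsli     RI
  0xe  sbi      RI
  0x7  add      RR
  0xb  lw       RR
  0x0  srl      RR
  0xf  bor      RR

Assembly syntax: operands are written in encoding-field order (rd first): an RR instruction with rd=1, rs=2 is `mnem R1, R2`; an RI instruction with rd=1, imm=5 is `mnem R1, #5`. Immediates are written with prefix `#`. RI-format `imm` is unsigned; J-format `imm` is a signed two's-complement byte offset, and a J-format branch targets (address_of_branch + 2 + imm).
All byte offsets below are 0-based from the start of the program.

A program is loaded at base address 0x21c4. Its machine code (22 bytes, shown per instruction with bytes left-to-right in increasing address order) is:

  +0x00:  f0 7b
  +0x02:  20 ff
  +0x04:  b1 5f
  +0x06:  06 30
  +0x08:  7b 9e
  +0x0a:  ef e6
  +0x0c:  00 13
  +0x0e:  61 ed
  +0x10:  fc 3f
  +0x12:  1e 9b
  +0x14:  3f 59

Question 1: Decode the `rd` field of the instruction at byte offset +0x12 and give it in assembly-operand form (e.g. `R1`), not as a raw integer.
off 0x12: read 1e 9b as little → 0x9b1e
  op=0x9b1e>>12=0x9 ⇒ lsli (RI)
  rd@[11:8]=0xb ⇒ R11
  imm@[7:0]=0x1e ⇒ #30

R11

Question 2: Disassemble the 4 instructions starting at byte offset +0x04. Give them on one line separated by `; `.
[04] b1 5f → 0x5fb1
  op=0x5fb1>>12=0x5 ⇒ cpi (RI)
  [11:8] rd=15 = R15
  [7:0] imm=177 = #177
[06] 06 30 → 0x3006
  op=0x3006>>12=0x3 ⇒ jmp (J)
  [11:0] imm=6 = #6
[08] 7b 9e → 0x9e7b
  op=0x9e7b>>12=0x9 ⇒ lsli (RI)
  [11:8] rd=14 = R14
  [7:0] imm=123 = #123
[0a] ef e6 → 0xe6ef
  op=0xe6ef>>12=0xe ⇒ sbi (RI)
  [11:8] rd=6 = R6
  [7:0] imm=239 = #239

cpi R15, #177; jmp #6; lsli R14, #123; sbi R6, #239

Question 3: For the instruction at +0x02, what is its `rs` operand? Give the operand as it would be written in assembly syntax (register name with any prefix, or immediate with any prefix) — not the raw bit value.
R2

[02] 20 ff → 0xff20
  op=0xff20>>12=0xf ⇒ bor (RR)
  rd: (w>>8)&0xf=0xf → R15
  rs: (w>>4)&0xf=0x2 → R2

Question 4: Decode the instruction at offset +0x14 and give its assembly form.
+0x14: 3f 59 ⇒ word 0x593f (little)
  op=0x593f>>12=0x5 ⇒ cpi (RI)
  [11:8] rd=9 = R9
  [7:0] imm=63 = #63

cpi R9, #63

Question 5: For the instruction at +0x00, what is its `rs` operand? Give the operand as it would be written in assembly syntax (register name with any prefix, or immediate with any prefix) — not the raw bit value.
[00] f0 7b → 0x7bf0
  op=0x7bf0>>12=0x7 ⇒ add (RR)
  rd: (w>>8)&0xf=0xb → R11
  rs: (w>>4)&0xf=0xf → R15

R15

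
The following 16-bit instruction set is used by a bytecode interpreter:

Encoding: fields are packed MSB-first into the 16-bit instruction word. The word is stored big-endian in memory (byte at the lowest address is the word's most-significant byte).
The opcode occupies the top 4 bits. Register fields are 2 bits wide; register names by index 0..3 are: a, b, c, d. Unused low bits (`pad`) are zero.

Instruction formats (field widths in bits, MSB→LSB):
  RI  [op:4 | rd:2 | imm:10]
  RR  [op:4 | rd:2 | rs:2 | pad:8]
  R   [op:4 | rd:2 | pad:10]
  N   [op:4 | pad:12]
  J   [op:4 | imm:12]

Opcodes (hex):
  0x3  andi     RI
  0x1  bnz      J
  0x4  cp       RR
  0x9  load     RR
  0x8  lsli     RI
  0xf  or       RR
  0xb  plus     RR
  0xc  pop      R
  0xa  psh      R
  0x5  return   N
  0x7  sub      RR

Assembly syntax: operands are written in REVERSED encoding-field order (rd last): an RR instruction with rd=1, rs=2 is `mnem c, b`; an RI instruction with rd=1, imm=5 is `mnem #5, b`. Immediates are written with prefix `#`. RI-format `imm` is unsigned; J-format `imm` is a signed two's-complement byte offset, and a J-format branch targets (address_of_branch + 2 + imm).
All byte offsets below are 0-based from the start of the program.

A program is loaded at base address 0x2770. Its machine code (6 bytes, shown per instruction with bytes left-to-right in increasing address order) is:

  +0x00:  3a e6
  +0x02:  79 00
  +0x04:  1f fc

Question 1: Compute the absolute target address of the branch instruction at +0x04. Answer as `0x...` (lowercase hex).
0x2772

@+04  big-endian(1f fc) = 0x1ffc
  op=0x1ffc>>12=0x1 ⇒ bnz (J)
  [11:0] imm=4092 (s12→-4) = #-4
  target = base 0x2770 + off 0x04 + 2 + imm -4 = 0x2772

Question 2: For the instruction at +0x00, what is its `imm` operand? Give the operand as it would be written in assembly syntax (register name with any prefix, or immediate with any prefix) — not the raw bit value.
@+00  big-endian(3a e6) = 0x3ae6
  op=0x3ae6>>12=0x3 ⇒ andi (RI)
  [11:10] rd=2 = c
  [9:0] imm=742 = #742

#742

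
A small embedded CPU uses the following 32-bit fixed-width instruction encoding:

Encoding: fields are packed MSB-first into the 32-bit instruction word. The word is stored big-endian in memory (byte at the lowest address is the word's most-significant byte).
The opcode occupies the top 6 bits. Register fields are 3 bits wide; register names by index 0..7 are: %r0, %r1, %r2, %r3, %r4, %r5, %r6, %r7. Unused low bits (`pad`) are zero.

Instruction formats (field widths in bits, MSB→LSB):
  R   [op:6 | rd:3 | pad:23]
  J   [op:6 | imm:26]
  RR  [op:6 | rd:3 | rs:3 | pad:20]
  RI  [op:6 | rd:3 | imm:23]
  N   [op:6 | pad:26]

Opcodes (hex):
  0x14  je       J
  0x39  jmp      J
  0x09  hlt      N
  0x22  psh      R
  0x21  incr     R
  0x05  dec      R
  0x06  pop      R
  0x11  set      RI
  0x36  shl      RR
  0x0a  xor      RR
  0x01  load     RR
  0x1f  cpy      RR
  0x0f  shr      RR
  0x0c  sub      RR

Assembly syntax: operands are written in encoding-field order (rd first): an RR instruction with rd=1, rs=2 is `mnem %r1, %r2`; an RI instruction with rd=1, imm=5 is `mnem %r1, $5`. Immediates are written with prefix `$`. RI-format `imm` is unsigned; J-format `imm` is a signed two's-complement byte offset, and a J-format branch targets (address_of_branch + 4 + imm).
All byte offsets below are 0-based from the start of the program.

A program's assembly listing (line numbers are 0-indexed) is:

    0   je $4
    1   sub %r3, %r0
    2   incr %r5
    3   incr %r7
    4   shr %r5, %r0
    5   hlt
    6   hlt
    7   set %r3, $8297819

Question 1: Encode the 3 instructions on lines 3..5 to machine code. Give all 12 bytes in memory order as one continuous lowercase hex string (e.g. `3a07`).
3. incr fields op=0x21:6|rd=7:3|pad=0:23 → word 87800000h → 87 80 00 00
4. shr fields op=0xf:6|rd=5:3|rs=0:3|pad=0:20 → word 3e800000h → 3e 80 00 00
5. hlt fields op=0x9:6|pad=0:26 → word 24000000h → 24 00 00 00

878000003e80000024000000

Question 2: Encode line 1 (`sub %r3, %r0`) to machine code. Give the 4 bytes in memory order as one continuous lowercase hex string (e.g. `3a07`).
1. sub fields op=0xc:6|rd=3:3|rs=0:3|pad=0:20 → word 31800000h → 31 80 00 00

31800000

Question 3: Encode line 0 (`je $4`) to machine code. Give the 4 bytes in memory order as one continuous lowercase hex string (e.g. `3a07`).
L0: je op=0x14:6|imm=4:26 ⇒ 0x50000004 ⇒ big 50 00 00 04

50000004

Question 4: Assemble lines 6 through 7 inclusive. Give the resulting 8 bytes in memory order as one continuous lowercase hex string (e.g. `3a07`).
L6: hlt op=0x9:6|pad=0:26 ⇒ 0x24000000 ⇒ big 24 00 00 00
L7: set op=0x11:6|rd=3:3|imm=8297819:23 ⇒ 0x45fe9d5b ⇒ big 45 fe 9d 5b

2400000045fe9d5b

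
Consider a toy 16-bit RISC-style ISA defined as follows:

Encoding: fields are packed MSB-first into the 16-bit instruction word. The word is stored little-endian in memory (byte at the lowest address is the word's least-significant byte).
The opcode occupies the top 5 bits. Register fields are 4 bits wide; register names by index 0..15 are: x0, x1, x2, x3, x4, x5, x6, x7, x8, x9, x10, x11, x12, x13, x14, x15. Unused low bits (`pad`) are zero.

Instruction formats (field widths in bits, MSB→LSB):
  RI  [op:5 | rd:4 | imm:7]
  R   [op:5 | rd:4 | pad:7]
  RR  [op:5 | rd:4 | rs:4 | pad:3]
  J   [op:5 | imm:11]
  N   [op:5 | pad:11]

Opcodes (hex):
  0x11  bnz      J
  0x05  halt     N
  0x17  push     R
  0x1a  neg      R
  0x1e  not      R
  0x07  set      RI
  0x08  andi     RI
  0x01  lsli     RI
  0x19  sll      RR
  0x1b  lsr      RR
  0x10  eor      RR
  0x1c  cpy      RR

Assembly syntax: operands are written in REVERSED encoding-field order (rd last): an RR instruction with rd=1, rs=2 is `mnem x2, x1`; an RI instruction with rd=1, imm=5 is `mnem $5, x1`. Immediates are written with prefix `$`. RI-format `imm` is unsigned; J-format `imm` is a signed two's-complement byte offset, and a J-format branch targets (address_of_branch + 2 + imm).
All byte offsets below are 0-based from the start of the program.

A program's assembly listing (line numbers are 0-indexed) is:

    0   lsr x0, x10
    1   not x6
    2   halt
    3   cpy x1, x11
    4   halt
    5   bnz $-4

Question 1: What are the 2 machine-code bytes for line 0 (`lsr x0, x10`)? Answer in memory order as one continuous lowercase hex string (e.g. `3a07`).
00dd

L0: lsr op=0x1b:5|rd=10:4|rs=0:4|pad=0:3 ⇒ 0xdd00 ⇒ little 00 dd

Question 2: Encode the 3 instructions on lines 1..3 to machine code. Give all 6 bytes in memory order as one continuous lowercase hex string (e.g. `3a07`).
00f3002888e5

line 1 (not): pack op=0x1e:5|rd=6:4|pad=0:7 = 0xf300; little→ 00 f3
line 2 (halt): pack op=0x5:5|pad=0:11 = 0x2800; little→ 00 28
line 3 (cpy): pack op=0x1c:5|rd=11:4|rs=1:4|pad=0:3 = 0xe588; little→ 88 e5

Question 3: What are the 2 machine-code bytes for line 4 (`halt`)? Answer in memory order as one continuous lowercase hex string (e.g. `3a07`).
0028

line 4 (halt): pack op=0x5:5|pad=0:11 = 0x2800; little→ 00 28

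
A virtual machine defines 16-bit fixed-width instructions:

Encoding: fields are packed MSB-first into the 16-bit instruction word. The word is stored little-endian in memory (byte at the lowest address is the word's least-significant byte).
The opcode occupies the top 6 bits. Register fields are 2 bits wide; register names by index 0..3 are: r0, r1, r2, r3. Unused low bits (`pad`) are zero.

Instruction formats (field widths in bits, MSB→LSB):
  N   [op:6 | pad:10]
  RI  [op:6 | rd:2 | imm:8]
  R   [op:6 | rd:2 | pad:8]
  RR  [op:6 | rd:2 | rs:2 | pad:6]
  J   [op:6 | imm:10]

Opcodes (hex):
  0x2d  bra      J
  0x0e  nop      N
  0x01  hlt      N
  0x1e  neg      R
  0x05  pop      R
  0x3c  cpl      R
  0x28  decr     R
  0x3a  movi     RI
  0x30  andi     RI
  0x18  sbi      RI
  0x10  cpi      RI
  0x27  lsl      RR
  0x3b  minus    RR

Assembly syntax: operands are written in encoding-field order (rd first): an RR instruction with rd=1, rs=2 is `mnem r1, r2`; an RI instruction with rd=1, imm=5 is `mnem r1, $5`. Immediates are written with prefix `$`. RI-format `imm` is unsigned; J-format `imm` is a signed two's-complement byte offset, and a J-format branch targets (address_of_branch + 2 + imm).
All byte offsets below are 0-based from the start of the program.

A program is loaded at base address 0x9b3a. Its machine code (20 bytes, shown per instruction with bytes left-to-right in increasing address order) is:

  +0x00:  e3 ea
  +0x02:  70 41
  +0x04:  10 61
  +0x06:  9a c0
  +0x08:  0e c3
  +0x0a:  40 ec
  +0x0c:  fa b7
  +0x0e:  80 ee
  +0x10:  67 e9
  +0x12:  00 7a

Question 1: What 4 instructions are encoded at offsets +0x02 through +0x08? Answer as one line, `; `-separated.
cpi r1, $112; sbi r1, $16; andi r0, $154; andi r3, $14

off 0x02: read 70 41 as little → 0x4170
  top 6b → 0x10 → cpi [RI]
  rd@[9:8]=0x1 ⇒ r1
  imm@[7:0]=0x70 ⇒ $112
off 0x04: read 10 61 as little → 0x6110
  top 6b → 0x18 → sbi [RI]
  rd@[9:8]=0x1 ⇒ r1
  imm@[7:0]=0x10 ⇒ $16
off 0x06: read 9a c0 as little → 0xc09a
  top 6b → 0x30 → andi [RI]
  rd@[9:8]=0x0 ⇒ r0
  imm@[7:0]=0x9a ⇒ $154
off 0x08: read 0e c3 as little → 0xc30e
  top 6b → 0x30 → andi [RI]
  rd@[9:8]=0x3 ⇒ r3
  imm@[7:0]=0xe ⇒ $14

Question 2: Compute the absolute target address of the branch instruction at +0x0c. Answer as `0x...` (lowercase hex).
0x9b42

[0c] fa b7 → 0xb7fa
  op=0xb7fa>>10=0x2d ⇒ bra (J)
  imm@[9:0]=0x3fa (s10→-6) ⇒ $-6
  target = base 0x9b3a + off 0x0c + 2 + imm -6 = 0x9b42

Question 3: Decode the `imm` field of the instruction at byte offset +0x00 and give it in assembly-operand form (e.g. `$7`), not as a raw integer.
$227

@+00  little-endian(e3 ea) = 0xeae3
  opcode bits[15:10]=0x3a: movi/RI
  rd: (w>>8)&0x3=0x2 → r2
  imm: (w>>0)&0xff=0xe3 → $227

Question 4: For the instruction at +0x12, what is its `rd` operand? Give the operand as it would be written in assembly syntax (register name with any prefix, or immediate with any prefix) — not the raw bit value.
off 0x12: read 00 7a as little → 0x7a00
  op=0x7a00>>10=0x1e ⇒ neg (R)
  [9:8] rd=2 = r2

r2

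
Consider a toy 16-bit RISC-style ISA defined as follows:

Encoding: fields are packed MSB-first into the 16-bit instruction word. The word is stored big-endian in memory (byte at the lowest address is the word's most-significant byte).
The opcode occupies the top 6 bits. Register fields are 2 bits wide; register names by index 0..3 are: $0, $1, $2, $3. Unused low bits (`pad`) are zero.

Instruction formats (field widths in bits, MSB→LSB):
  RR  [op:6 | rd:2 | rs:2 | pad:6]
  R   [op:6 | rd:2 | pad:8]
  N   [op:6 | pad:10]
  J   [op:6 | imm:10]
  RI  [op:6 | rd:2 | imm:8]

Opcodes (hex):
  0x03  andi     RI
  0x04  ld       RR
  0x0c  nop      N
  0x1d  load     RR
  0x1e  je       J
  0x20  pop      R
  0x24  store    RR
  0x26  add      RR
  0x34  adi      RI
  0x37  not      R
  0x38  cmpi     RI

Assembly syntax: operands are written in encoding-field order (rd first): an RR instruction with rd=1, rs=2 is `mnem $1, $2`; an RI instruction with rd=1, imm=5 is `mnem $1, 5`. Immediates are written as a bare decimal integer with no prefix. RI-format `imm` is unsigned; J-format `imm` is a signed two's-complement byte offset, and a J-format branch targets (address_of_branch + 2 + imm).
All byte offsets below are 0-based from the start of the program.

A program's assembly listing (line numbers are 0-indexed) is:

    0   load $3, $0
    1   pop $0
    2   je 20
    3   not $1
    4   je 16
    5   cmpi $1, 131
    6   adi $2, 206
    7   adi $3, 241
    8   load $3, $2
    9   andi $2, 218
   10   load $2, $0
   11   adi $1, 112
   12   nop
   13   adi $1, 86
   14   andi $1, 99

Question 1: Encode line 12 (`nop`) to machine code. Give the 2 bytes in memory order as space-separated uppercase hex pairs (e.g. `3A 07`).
12. nop fields op=0xc:6|pad=0:10 → word 3000h → 30 00

30 00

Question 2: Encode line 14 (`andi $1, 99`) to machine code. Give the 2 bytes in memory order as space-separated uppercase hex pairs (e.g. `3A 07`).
0D 63

L14: andi op=0x3:6|rd=1:2|imm=99:8 ⇒ 0x0d63 ⇒ big 0d 63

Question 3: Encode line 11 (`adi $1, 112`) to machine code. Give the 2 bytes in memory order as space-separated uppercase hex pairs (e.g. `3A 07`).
11. adi fields op=0x34:6|rd=1:2|imm=112:8 → word d170h → d1 70

D1 70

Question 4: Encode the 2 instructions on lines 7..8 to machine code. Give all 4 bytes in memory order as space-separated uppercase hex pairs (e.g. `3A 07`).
D3 F1 77 80

line 7 (adi): pack op=0x34:6|rd=3:2|imm=241:8 = 0xd3f1; big→ d3 f1
line 8 (load): pack op=0x1d:6|rd=3:2|rs=2:2|pad=0:6 = 0x7780; big→ 77 80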